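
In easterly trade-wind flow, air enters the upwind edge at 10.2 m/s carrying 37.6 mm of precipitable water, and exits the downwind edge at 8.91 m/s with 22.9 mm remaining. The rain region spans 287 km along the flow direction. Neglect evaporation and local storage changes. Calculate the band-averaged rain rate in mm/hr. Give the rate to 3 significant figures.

Column moisture flux per unit crosswind length is F = V × PW.
Inflow: F_in = 10.2 × 37.6 = 383.52 mm·m/s
Outflow: F_out = 8.91 × 22.9 = 204.039 mm·m/s
Steady-state rate R = (F_in − F_out)/L = (383.52 − 204.039) / 287000 m = 6.254e-04 mm/s.
R = 6.254e-04 × 3600 = 2.25 mm/hr.

R ≈ 2.25 mm/hr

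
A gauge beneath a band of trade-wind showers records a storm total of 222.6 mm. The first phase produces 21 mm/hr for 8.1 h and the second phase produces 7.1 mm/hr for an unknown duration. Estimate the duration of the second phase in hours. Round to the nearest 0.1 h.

Known phases: 21 × 8.1 = 170.1 mm.
Remaining depth = 222.6 − 170.1 = 52.5 mm.
Duration = 52.5 / 7.1 = 7.4 h.

duration ≈ 7.4 h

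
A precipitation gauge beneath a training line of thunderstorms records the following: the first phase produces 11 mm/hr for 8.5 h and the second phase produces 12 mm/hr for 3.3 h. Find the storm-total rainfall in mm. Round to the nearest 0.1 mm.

total ≈ 133.1 mm

Total = Σ Rᵢ Δtᵢ = 11 × 8.5 + 12 × 3.3
      = 93.5 + 39.6 = 133.1 mm.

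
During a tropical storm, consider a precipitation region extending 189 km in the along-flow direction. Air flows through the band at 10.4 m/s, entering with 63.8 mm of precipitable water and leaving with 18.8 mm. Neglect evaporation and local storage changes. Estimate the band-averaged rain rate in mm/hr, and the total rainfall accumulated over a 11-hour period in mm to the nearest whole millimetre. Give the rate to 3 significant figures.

R ≈ 8.91 mm/hr; total ≈ 98 mm

Column moisture flux per unit crosswind length is F = V × PW.
Inflow: F_in = 10.4 × 63.8 = 663.52 mm·m/s
Outflow: F_out = 10.4 × 18.8 = 195.52 mm·m/s
Steady-state rate R = (F_in − F_out)/L = (663.52 − 195.52) / 189000 m = 2.476e-03 mm/s.
R = 2.476e-03 × 3600 = 8.91 mm/hr.
Over 11 h: total = 8.91 × 11 = 98.01 ≈ 98 mm.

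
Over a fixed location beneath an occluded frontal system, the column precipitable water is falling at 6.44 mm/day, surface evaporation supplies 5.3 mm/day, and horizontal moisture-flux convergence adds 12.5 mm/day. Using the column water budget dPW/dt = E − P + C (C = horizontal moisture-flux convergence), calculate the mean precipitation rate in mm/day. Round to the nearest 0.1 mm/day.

P ≈ 24.2 mm/day

dPW/dt = -6.44 mm/day.
P = E + C − dPW/dt = 5.3 + (12.5) − (-6.44) = 24.2 mm/day.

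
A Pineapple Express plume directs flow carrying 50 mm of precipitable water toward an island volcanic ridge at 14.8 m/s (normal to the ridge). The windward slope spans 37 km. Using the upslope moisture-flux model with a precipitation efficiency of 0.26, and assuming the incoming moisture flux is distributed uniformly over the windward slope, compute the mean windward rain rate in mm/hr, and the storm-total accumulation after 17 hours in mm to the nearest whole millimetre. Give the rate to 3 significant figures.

Incoming column moisture flux per unit ridge length: F = V × PW = 14.8 × 50 = 740 mm·m/s.
Spread over the 37 km slope with efficiency ε = 0.26: R = ε·F/W = 0.26 × 740 / 37000 m = 5.200e-03 mm/s.
R = 5.200e-03 × 3600 = 18.7 mm/hr.
Over 17 h: total = 18.7 × 17 = 317.9 ≈ 318 mm.

R ≈ 18.7 mm/hr; total ≈ 318 mm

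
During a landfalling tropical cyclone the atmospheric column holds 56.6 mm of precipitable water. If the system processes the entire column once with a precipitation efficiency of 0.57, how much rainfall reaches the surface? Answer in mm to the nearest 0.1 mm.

Rainfall = ε × PW = 0.57 × 56.6 = 32.3 mm.

rainfall ≈ 32.3 mm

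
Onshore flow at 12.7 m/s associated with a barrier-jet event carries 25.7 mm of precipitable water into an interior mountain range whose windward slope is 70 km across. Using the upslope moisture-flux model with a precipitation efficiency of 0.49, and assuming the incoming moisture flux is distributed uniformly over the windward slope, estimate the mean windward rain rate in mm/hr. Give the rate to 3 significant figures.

R ≈ 8.23 mm/hr

Incoming column moisture flux per unit ridge length: F = V × PW = 12.7 × 25.7 = 326.39 mm·m/s.
Spread over the 70 km slope with efficiency ε = 0.49: R = ε·F/W = 0.49 × 326.39 / 70000 m = 2.285e-03 mm/s.
R = 2.285e-03 × 3600 = 8.23 mm/hr.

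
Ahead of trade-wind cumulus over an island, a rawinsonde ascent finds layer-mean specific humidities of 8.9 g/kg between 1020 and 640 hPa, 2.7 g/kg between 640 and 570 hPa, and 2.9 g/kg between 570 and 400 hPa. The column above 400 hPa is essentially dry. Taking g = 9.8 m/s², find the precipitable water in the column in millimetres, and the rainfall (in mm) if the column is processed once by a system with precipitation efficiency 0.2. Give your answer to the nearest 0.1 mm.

Precipitable water is the column-integrated vapour mass per unit area: PW = (1/g) Σ q̄ Δp, with q in kg/kg and Δp in Pa (1 kg/m² of water = 1 mm).
Layer 1020–640 hPa: Δp = 380 hPa = 38000 Pa, q̄ = 0.0089 kg/kg → 0.0089 × 38000 / 9.8 = 34.51 mm
Layer 640–570 hPa: Δp = 70 hPa = 7000 Pa, q̄ = 0.0027 kg/kg → 0.0027 × 7000 / 9.8 = 1.93 mm
Layer 570–400 hPa: Δp = 170 hPa = 17000 Pa, q̄ = 0.0029 kg/kg → 0.0029 × 17000 / 9.8 = 5.03 mm
PW = 34.51 + 1.93 + 5.03 = 41.47 ≈ 41.5 mm.
Rainfall = ε × PW = 0.2 × 41.5 = 8.3 mm.

PW ≈ 41.5 mm; rainfall ≈ 8.3 mm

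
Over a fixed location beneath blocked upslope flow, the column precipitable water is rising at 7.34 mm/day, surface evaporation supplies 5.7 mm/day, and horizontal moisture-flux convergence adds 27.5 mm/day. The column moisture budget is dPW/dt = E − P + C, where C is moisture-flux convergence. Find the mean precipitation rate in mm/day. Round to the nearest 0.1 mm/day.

P ≈ 25.9 mm/day

dPW/dt = +7.34 mm/day.
P = E + C − dPW/dt = 5.7 + (27.5) − (+7.34) = 25.9 mm/day.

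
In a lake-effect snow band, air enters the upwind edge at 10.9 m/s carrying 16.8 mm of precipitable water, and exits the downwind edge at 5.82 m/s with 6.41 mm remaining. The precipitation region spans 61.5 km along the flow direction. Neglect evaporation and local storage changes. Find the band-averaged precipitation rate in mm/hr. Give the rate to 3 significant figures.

R ≈ 8.54 mm/hr

Column moisture flux per unit crosswind length is F = V × PW.
Inflow: F_in = 10.9 × 16.8 = 183.12 mm·m/s
Outflow: F_out = 5.82 × 6.41 = 37.3062 mm·m/s
Steady-state rate R = (F_in − F_out)/L = (183.12 − 37.3062) / 61500 m = 2.371e-03 mm/s.
R = 2.371e-03 × 3600 = 8.54 mm/hr.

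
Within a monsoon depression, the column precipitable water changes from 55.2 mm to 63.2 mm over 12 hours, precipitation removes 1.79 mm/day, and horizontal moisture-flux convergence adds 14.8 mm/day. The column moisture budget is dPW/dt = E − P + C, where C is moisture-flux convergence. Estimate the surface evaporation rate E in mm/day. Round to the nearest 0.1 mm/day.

E ≈ 3.0 mm/day

dPW/dt = (63.2 − 55.2) mm / (12/24 day) = +16.000 mm/day.
E = dPW/dt + P − C = (+16.000) + 1.79 − (14.8) = 3.0 mm/day.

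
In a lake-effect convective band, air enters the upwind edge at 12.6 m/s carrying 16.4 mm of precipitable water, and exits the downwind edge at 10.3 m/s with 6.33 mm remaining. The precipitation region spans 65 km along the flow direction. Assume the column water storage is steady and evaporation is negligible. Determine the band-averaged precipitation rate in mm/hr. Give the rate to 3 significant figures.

Column moisture flux per unit crosswind length is F = V × PW.
Inflow: F_in = 12.6 × 16.4 = 206.64 mm·m/s
Outflow: F_out = 10.3 × 6.33 = 65.199 mm·m/s
Steady-state rate R = (F_in − F_out)/L = (206.64 − 65.199) / 65000 m = 2.176e-03 mm/s.
R = 2.176e-03 × 3600 = 7.83 mm/hr.

R ≈ 7.83 mm/hr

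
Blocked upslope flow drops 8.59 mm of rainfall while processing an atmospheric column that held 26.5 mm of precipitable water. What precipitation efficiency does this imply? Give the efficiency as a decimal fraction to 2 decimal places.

ε ≈ 0.32

ε = rainfall / PW = 8.59 / 26.5 = 0.32.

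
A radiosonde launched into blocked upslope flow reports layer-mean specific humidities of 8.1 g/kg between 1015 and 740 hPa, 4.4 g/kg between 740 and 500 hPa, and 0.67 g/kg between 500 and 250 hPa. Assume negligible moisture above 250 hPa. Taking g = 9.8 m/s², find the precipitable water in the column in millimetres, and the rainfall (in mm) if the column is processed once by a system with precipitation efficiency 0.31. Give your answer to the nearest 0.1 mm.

Precipitable water is the column-integrated vapour mass per unit area: PW = (1/g) Σ q̄ Δp, with q in kg/kg and Δp in Pa (1 kg/m² of water = 1 mm).
Layer 1015–740 hPa: Δp = 275 hPa = 27500 Pa, q̄ = 0.0081 kg/kg → 0.0081 × 27500 / 9.8 = 22.73 mm
Layer 740–500 hPa: Δp = 240 hPa = 24000 Pa, q̄ = 0.0044 kg/kg → 0.0044 × 24000 / 9.8 = 10.78 mm
Layer 500–250 hPa: Δp = 250 hPa = 25000 Pa, q̄ = 0.00067 kg/kg → 0.00067 × 25000 / 9.8 = 1.71 mm
PW = 22.73 + 10.78 + 1.71 = 35.22 ≈ 35.2 mm.
Rainfall = ε × PW = 0.31 × 35.2 = 10.9 mm.

PW ≈ 35.2 mm; rainfall ≈ 10.9 mm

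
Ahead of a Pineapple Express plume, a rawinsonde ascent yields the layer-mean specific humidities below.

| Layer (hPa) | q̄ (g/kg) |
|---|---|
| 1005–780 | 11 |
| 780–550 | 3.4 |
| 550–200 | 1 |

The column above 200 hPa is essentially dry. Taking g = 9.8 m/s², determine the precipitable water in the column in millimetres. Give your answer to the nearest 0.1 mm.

PW ≈ 36.8 mm

Precipitable water is the column-integrated vapour mass per unit area: PW = (1/g) Σ q̄ Δp, with q in kg/kg and Δp in Pa (1 kg/m² of water = 1 mm).
Layer 1005–780 hPa: Δp = 225 hPa = 22500 Pa, q̄ = 0.011 kg/kg → 0.011 × 22500 / 9.8 = 25.26 mm
Layer 780–550 hPa: Δp = 230 hPa = 23000 Pa, q̄ = 0.0034 kg/kg → 0.0034 × 23000 / 9.8 = 7.98 mm
Layer 550–200 hPa: Δp = 350 hPa = 35000 Pa, q̄ = 0.001 kg/kg → 0.001 × 35000 / 9.8 = 3.57 mm
PW = 25.26 + 7.98 + 3.57 = 36.81 ≈ 36.8 mm.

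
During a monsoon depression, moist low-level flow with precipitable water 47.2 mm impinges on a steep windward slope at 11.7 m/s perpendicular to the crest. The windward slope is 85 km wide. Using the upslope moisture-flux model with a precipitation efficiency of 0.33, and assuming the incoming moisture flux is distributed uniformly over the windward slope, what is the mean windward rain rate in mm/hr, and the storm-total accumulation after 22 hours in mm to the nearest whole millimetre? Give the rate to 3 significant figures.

Incoming column moisture flux per unit ridge length: F = V × PW = 11.7 × 47.2 = 552.24 mm·m/s.
Spread over the 85 km slope with efficiency ε = 0.33: R = ε·F/W = 0.33 × 552.24 / 85000 m = 2.144e-03 mm/s.
R = 2.144e-03 × 3600 = 7.72 mm/hr.
Over 22 h: total = 7.72 × 22 = 169.84 ≈ 170 mm.

R ≈ 7.72 mm/hr; total ≈ 170 mm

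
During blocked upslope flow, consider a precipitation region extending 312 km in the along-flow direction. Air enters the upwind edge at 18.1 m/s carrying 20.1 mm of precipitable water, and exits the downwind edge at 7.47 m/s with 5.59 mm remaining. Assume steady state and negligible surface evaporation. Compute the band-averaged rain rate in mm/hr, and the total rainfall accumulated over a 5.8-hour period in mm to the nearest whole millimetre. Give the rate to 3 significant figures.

R ≈ 3.72 mm/hr; total ≈ 22 mm

Column moisture flux per unit crosswind length is F = V × PW.
Inflow: F_in = 18.1 × 20.1 = 363.81 mm·m/s
Outflow: F_out = 7.47 × 5.59 = 41.7573 mm·m/s
Steady-state rate R = (F_in − F_out)/L = (363.81 − 41.7573) / 312000 m = 1.032e-03 mm/s.
R = 1.032e-03 × 3600 = 3.72 mm/hr.
Over 5.8 h: total = 3.72 × 5.8 = 21.576 ≈ 22 mm.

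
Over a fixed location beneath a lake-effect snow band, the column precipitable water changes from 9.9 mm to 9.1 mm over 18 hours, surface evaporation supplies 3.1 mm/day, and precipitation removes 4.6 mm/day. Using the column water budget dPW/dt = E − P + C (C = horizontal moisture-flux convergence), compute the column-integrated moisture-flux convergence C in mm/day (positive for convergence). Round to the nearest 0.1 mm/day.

C ≈ 0.4 mm/day

dPW/dt = (9.1 − 9.9) mm / (18/24 day) = -1.067 mm/day.
C = dPW/dt − E + P = (-1.067) − 3.1 + 4.6 = 0.4 mm/day.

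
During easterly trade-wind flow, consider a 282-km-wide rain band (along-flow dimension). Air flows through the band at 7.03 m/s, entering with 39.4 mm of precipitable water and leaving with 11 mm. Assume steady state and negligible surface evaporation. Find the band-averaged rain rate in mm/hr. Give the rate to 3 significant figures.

Column moisture flux per unit crosswind length is F = V × PW.
Inflow: F_in = 7.03 × 39.4 = 276.982 mm·m/s
Outflow: F_out = 7.03 × 11 = 77.33 mm·m/s
Steady-state rate R = (F_in − F_out)/L = (276.982 − 77.33) / 282000 m = 7.080e-04 mm/s.
R = 7.080e-04 × 3600 = 2.55 mm/hr.

R ≈ 2.55 mm/hr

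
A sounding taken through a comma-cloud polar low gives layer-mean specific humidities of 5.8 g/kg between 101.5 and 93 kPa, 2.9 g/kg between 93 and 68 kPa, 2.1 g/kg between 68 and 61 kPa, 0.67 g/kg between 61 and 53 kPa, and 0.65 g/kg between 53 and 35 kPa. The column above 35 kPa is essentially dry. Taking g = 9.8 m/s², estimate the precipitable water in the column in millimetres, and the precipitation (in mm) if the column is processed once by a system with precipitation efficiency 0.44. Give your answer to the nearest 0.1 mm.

PW ≈ 15.7 mm; precipitation ≈ 6.9 mm

Precipitable water is the column-integrated vapour mass per unit area: PW = (1/g) Σ q̄ Δp, with q in kg/kg and Δp in Pa (1 kg/m² of water = 1 mm).
Layer 101.5–93 kPa: Δp = 85 hPa = 8500 Pa, q̄ = 0.0058 kg/kg → 0.0058 × 8500 / 9.8 = 5.03 mm
Layer 93–68 kPa: Δp = 250 hPa = 25000 Pa, q̄ = 0.0029 kg/kg → 0.0029 × 25000 / 9.8 = 7.40 mm
Layer 68–61 kPa: Δp = 70 hPa = 7000 Pa, q̄ = 0.0021 kg/kg → 0.0021 × 7000 / 9.8 = 1.50 mm
Layer 61–53 kPa: Δp = 80 hPa = 8000 Pa, q̄ = 0.00067 kg/kg → 0.00067 × 8000 / 9.8 = 0.55 mm
Layer 53–35 kPa: Δp = 180 hPa = 18000 Pa, q̄ = 0.00065 kg/kg → 0.00065 × 18000 / 9.8 = 1.19 mm
PW = 5.03 + 7.40 + 1.50 + 0.55 + 1.19 = 15.67 ≈ 15.7 mm.
Precipitation = ε × PW = 0.44 × 15.7 = 6.9 mm.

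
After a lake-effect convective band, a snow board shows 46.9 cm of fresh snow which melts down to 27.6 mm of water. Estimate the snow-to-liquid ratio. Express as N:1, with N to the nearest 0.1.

Ratio = snow depth / SWE = 469 mm / 27.6 mm = 17.0, i.e. 17.0:1.

ratio ≈ 17.0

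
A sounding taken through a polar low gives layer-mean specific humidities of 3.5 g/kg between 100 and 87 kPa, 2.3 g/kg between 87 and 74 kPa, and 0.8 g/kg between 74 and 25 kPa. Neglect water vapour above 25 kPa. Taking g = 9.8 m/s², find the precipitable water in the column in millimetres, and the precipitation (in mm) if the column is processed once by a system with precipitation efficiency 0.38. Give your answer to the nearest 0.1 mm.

Precipitable water is the column-integrated vapour mass per unit area: PW = (1/g) Σ q̄ Δp, with q in kg/kg and Δp in Pa (1 kg/m² of water = 1 mm).
Layer 100–87 kPa: Δp = 130 hPa = 13000 Pa, q̄ = 0.0035 kg/kg → 0.0035 × 13000 / 9.8 = 4.64 mm
Layer 87–74 kPa: Δp = 130 hPa = 13000 Pa, q̄ = 0.0023 kg/kg → 0.0023 × 13000 / 9.8 = 3.05 mm
Layer 74–25 kPa: Δp = 490 hPa = 49000 Pa, q̄ = 0.0008 kg/kg → 0.0008 × 49000 / 9.8 = 4.00 mm
PW = 4.64 + 3.05 + 4.00 = 11.69 ≈ 11.7 mm.
Precipitation = ε × PW = 0.38 × 11.7 = 4.4 mm.

PW ≈ 11.7 mm; precipitation ≈ 4.4 mm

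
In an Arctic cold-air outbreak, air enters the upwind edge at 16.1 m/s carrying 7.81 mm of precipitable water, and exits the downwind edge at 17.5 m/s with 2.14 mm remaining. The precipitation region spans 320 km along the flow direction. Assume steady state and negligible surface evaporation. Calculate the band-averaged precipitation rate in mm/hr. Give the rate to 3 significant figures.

Column moisture flux per unit crosswind length is F = V × PW.
Inflow: F_in = 16.1 × 7.81 = 125.741 mm·m/s
Outflow: F_out = 17.5 × 2.14 = 37.45 mm·m/s
Steady-state rate R = (F_in − F_out)/L = (125.741 − 37.45) / 320000 m = 2.759e-04 mm/s.
R = 2.759e-04 × 3600 = 0.993 mm/hr.

R ≈ 0.993 mm/hr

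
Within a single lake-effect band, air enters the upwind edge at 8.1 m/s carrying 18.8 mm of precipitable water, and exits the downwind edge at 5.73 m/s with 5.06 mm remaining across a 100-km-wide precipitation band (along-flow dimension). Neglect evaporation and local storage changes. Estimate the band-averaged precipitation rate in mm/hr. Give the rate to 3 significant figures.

Column moisture flux per unit crosswind length is F = V × PW.
Inflow: F_in = 8.1 × 18.8 = 152.28 mm·m/s
Outflow: F_out = 5.73 × 5.06 = 28.9938 mm·m/s
Steady-state rate R = (F_in − F_out)/L = (152.28 − 28.9938) / 100000 m = 1.233e-03 mm/s.
R = 1.233e-03 × 3600 = 4.44 mm/hr.

R ≈ 4.44 mm/hr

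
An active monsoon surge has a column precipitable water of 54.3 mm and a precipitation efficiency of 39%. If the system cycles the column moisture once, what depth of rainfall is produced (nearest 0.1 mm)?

Rainfall = ε × PW = 0.39 × 54.3 = 21.2 mm.

rainfall ≈ 21.2 mm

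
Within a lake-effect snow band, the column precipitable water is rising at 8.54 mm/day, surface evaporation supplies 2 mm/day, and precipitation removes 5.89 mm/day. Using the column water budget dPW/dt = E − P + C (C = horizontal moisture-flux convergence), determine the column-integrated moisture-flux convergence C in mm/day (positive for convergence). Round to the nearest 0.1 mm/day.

C ≈ 12.4 mm/day

dPW/dt = +8.54 mm/day.
C = dPW/dt − E + P = (+8.54) − 2 + 5.89 = 12.4 mm/day.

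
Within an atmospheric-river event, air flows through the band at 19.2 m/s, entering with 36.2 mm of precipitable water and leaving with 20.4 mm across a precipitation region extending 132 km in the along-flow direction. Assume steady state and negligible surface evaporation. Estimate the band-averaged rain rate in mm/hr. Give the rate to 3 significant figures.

R ≈ 8.27 mm/hr

Column moisture flux per unit crosswind length is F = V × PW.
Inflow: F_in = 19.2 × 36.2 = 695.04 mm·m/s
Outflow: F_out = 19.2 × 20.4 = 391.68 mm·m/s
Steady-state rate R = (F_in − F_out)/L = (695.04 − 391.68) / 132000 m = 2.298e-03 mm/s.
R = 2.298e-03 × 3600 = 8.27 mm/hr.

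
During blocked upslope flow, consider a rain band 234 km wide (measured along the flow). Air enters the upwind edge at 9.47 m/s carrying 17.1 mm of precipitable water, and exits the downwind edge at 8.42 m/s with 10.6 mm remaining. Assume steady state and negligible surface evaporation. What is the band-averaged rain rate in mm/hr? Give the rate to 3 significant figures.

R ≈ 1.12 mm/hr

Column moisture flux per unit crosswind length is F = V × PW.
Inflow: F_in = 9.47 × 17.1 = 161.937 mm·m/s
Outflow: F_out = 8.42 × 10.6 = 89.252 mm·m/s
Steady-state rate R = (F_in − F_out)/L = (161.937 − 89.252) / 234000 m = 3.106e-04 mm/s.
R = 3.106e-04 × 3600 = 1.12 mm/hr.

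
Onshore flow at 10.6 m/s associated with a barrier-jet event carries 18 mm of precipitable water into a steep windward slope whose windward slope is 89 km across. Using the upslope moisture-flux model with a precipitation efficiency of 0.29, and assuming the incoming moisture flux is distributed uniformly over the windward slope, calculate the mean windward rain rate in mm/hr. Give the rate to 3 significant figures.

R ≈ 2.24 mm/hr

Incoming column moisture flux per unit ridge length: F = V × PW = 10.6 × 18 = 190.8 mm·m/s.
Spread over the 89 km slope with efficiency ε = 0.29: R = ε·F/W = 0.29 × 190.8 / 89000 m = 6.217e-04 mm/s.
R = 6.217e-04 × 3600 = 2.24 mm/hr.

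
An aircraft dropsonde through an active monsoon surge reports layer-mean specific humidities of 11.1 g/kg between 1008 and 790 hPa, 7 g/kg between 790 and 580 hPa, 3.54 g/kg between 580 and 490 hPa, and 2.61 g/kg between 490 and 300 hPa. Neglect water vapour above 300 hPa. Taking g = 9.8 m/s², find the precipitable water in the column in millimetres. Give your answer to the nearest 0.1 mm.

Precipitable water is the column-integrated vapour mass per unit area: PW = (1/g) Σ q̄ Δp, with q in kg/kg and Δp in Pa (1 kg/m² of water = 1 mm).
Layer 1008–790 hPa: Δp = 218 hPa = 21800 Pa, q̄ = 0.0111 kg/kg → 0.0111 × 21800 / 9.8 = 24.69 mm
Layer 790–580 hPa: Δp = 210 hPa = 21000 Pa, q̄ = 0.007 kg/kg → 0.007 × 21000 / 9.8 = 15.00 mm
Layer 580–490 hPa: Δp = 90 hPa = 9000 Pa, q̄ = 0.00354 kg/kg → 0.00354 × 9000 / 9.8 = 3.25 mm
Layer 490–300 hPa: Δp = 190 hPa = 19000 Pa, q̄ = 0.00261 kg/kg → 0.00261 × 19000 / 9.8 = 5.06 mm
PW = 24.69 + 15.00 + 3.25 + 5.06 = 48.00 ≈ 48.0 mm.

PW ≈ 48.0 mm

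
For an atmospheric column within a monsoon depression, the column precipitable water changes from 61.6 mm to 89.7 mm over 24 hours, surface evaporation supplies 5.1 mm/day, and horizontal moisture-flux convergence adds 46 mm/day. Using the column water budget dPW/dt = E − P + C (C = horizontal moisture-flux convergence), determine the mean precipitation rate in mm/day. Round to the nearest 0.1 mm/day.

P ≈ 23.0 mm/day

dPW/dt = (89.7 − 61.6) mm / (24/24 day) = +28.100 mm/day.
P = E + C − dPW/dt = 5.1 + (46) − (+28.100) = 23.0 mm/day.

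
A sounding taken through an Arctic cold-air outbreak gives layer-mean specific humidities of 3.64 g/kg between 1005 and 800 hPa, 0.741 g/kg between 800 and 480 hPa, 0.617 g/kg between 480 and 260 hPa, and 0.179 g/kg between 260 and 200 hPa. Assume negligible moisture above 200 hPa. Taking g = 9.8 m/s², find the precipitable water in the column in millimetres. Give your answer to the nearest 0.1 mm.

PW ≈ 11.5 mm

Precipitable water is the column-integrated vapour mass per unit area: PW = (1/g) Σ q̄ Δp, with q in kg/kg and Δp in Pa (1 kg/m² of water = 1 mm).
Layer 1005–800 hPa: Δp = 205 hPa = 20500 Pa, q̄ = 0.00364 kg/kg → 0.00364 × 20500 / 9.8 = 7.61 mm
Layer 800–480 hPa: Δp = 320 hPa = 32000 Pa, q̄ = 0.000741 kg/kg → 0.000741 × 32000 / 9.8 = 2.42 mm
Layer 480–260 hPa: Δp = 220 hPa = 22000 Pa, q̄ = 0.000617 kg/kg → 0.000617 × 22000 / 9.8 = 1.39 mm
Layer 260–200 hPa: Δp = 60 hPa = 6000 Pa, q̄ = 0.000179 kg/kg → 0.000179 × 6000 / 9.8 = 0.11 mm
PW = 7.61 + 2.42 + 1.39 + 0.11 = 11.53 ≈ 11.5 mm.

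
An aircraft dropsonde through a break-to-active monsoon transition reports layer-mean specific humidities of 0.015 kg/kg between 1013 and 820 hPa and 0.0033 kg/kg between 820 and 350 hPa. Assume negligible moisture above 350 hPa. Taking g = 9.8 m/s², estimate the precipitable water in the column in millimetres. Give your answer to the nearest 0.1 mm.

Precipitable water is the column-integrated vapour mass per unit area: PW = (1/g) Σ q̄ Δp, with q in kg/kg and Δp in Pa (1 kg/m² of water = 1 mm).
Layer 1013–820 hPa: Δp = 193 hPa = 19300 Pa, q̄ = 0.015 kg/kg → 0.015 × 19300 / 9.8 = 29.54 mm
Layer 820–350 hPa: Δp = 470 hPa = 47000 Pa, q̄ = 0.0033 kg/kg → 0.0033 × 47000 / 9.8 = 15.83 mm
PW = 29.54 + 15.83 = 45.37 ≈ 45.4 mm.

PW ≈ 45.4 mm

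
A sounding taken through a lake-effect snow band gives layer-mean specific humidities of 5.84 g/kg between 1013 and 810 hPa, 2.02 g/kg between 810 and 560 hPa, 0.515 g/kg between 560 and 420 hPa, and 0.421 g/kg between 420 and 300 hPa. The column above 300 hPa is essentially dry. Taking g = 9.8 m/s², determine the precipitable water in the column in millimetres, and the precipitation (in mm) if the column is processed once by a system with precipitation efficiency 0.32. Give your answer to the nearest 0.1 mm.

PW ≈ 18.5 mm; precipitation ≈ 5.9 mm

Precipitable water is the column-integrated vapour mass per unit area: PW = (1/g) Σ q̄ Δp, with q in kg/kg and Δp in Pa (1 kg/m² of water = 1 mm).
Layer 1013–810 hPa: Δp = 203 hPa = 20300 Pa, q̄ = 0.00584 kg/kg → 0.00584 × 20300 / 9.8 = 12.10 mm
Layer 810–560 hPa: Δp = 250 hPa = 25000 Pa, q̄ = 0.00202 kg/kg → 0.00202 × 25000 / 9.8 = 5.15 mm
Layer 560–420 hPa: Δp = 140 hPa = 14000 Pa, q̄ = 0.000515 kg/kg → 0.000515 × 14000 / 9.8 = 0.74 mm
Layer 420–300 hPa: Δp = 120 hPa = 12000 Pa, q̄ = 0.000421 kg/kg → 0.000421 × 12000 / 9.8 = 0.52 mm
PW = 12.10 + 5.15 + 0.74 + 0.52 = 18.51 ≈ 18.5 mm.
Precipitation = ε × PW = 0.32 × 18.5 = 5.9 mm.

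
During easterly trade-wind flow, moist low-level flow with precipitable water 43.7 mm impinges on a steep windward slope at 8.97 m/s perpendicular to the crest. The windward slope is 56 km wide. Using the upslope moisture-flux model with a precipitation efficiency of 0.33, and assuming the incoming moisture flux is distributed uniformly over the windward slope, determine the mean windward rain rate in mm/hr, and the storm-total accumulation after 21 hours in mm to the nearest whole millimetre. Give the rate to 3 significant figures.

R ≈ 8.32 mm/hr; total ≈ 175 mm

Incoming column moisture flux per unit ridge length: F = V × PW = 8.97 × 43.7 = 391.989 mm·m/s.
Spread over the 56 km slope with efficiency ε = 0.33: R = ε·F/W = 0.33 × 391.989 / 56000 m = 2.310e-03 mm/s.
R = 2.310e-03 × 3600 = 8.32 mm/hr.
Over 21 h: total = 8.32 × 21 = 174.72 ≈ 175 mm.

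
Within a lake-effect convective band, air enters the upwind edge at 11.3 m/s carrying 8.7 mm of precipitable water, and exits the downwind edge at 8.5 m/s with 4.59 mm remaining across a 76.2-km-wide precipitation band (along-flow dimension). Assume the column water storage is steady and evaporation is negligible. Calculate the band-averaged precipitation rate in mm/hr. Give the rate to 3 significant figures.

R ≈ 2.80 mm/hr

Column moisture flux per unit crosswind length is F = V × PW.
Inflow: F_in = 11.3 × 8.7 = 98.31 mm·m/s
Outflow: F_out = 8.5 × 4.59 = 39.015 mm·m/s
Steady-state rate R = (F_in − F_out)/L = (98.31 − 39.015) / 76200 m = 7.781e-04 mm/s.
R = 7.781e-04 × 3600 = 2.80 mm/hr.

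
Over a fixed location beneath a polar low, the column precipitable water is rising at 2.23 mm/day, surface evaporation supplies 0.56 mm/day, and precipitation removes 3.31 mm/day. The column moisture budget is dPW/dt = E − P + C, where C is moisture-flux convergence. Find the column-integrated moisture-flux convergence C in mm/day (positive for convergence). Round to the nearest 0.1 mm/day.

C ≈ 5.0 mm/day

dPW/dt = +2.23 mm/day.
C = dPW/dt − E + P = (+2.23) − 0.56 + 3.31 = 5.0 mm/day.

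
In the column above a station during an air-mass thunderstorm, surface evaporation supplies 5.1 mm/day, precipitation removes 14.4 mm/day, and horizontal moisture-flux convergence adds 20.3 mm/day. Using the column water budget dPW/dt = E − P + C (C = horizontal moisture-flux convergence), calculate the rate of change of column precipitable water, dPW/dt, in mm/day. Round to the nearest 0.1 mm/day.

dPW/dt ≈ 11.0 mm/day

dPW/dt = E − P + C = 5.1 − 14.4 + (20.3) = 11.0 mm/day.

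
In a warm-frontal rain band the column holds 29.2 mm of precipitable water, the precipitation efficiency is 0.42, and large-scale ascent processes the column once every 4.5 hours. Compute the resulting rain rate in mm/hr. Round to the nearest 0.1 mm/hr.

R ≈ 2.7 mm/hr

Each overturning extracts ε × PW = 0.42 × 29.2 = 12.264 mm.
Rate = ε·PW / τ = 12.264 / 4.5 h = 2.7 mm/hr.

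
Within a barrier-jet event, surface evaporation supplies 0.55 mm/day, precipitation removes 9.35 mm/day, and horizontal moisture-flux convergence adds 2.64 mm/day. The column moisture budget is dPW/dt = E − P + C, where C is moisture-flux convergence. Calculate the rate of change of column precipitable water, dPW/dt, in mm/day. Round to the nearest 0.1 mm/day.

dPW/dt = E − P + C = 0.55 − 9.35 + (2.64) = -6.2 mm/day.

dPW/dt ≈ -6.2 mm/day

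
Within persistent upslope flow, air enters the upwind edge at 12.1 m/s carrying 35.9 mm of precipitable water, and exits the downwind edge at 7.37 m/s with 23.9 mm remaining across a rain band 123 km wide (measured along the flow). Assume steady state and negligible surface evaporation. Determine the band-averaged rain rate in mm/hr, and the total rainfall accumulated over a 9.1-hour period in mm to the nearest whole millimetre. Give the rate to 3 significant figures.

Column moisture flux per unit crosswind length is F = V × PW.
Inflow: F_in = 12.1 × 35.9 = 434.39 mm·m/s
Outflow: F_out = 7.37 × 23.9 = 176.143 mm·m/s
Steady-state rate R = (F_in − F_out)/L = (434.39 − 176.143) / 123000 m = 2.100e-03 mm/s.
R = 2.100e-03 × 3600 = 7.56 mm/hr.
Over 9.1 h: total = 7.56 × 9.1 = 68.796 ≈ 69 mm.

R ≈ 7.56 mm/hr; total ≈ 69 mm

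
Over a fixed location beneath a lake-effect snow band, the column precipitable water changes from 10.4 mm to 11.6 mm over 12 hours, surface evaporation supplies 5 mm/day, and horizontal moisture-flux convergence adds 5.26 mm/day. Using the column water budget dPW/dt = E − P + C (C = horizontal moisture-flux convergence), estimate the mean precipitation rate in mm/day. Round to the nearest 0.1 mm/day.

dPW/dt = (11.6 − 10.4) mm / (12/24 day) = +2.400 mm/day.
P = E + C − dPW/dt = 5 + (5.26) − (+2.400) = 7.9 mm/day.

P ≈ 7.9 mm/day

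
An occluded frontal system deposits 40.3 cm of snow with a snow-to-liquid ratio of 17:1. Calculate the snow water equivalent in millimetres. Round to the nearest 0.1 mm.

SWE ≈ 23.7 mm

SWE = snow depth / ratio = 40.3 cm / 17 = 2.371 cm = 23.7 mm.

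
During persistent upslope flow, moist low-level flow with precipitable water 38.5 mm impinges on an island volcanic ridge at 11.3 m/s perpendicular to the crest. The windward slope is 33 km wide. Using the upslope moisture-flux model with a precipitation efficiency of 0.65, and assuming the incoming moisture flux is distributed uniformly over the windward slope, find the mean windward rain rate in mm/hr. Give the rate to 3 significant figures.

Incoming column moisture flux per unit ridge length: F = V × PW = 11.3 × 38.5 = 435.05 mm·m/s.
Spread over the 33 km slope with efficiency ε = 0.65: R = ε·F/W = 0.65 × 435.05 / 33000 m = 8.569e-03 mm/s.
R = 8.569e-03 × 3600 = 30.8 mm/hr.

R ≈ 30.8 mm/hr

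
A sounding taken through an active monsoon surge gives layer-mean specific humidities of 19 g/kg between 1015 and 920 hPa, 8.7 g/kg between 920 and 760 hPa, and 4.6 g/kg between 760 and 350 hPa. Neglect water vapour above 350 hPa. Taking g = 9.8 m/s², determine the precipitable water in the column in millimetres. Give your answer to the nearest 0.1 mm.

PW ≈ 51.9 mm

Precipitable water is the column-integrated vapour mass per unit area: PW = (1/g) Σ q̄ Δp, with q in kg/kg and Δp in Pa (1 kg/m² of water = 1 mm).
Layer 1015–920 hPa: Δp = 95 hPa = 9500 Pa, q̄ = 0.019 kg/kg → 0.019 × 9500 / 9.8 = 18.42 mm
Layer 920–760 hPa: Δp = 160 hPa = 16000 Pa, q̄ = 0.0087 kg/kg → 0.0087 × 16000 / 9.8 = 14.20 mm
Layer 760–350 hPa: Δp = 410 hPa = 41000 Pa, q̄ = 0.0046 kg/kg → 0.0046 × 41000 / 9.8 = 19.24 mm
PW = 18.42 + 14.20 + 19.24 = 51.86 ≈ 51.9 mm.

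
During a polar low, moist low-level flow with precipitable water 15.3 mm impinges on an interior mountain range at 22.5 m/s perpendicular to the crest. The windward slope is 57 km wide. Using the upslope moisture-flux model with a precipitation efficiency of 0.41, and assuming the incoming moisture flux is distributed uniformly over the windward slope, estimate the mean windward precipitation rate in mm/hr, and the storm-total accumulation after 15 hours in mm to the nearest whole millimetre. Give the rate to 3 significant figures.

Incoming column moisture flux per unit ridge length: F = V × PW = 22.5 × 15.3 = 344.25 mm·m/s.
Spread over the 57 km slope with efficiency ε = 0.41: R = ε·F/W = 0.41 × 344.25 / 57000 m = 2.476e-03 mm/s.
R = 2.476e-03 × 3600 = 8.91 mm/hr.
Over 15 h: total = 8.91 × 15 = 133.65 ≈ 134 mm.

R ≈ 8.91 mm/hr; total ≈ 134 mm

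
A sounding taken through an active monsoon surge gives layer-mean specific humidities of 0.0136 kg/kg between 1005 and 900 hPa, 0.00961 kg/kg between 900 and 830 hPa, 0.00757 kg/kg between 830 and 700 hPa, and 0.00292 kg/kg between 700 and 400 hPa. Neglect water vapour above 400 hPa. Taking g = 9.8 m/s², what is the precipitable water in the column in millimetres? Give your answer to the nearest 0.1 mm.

Precipitable water is the column-integrated vapour mass per unit area: PW = (1/g) Σ q̄ Δp, with q in kg/kg and Δp in Pa (1 kg/m² of water = 1 mm).
Layer 1005–900 hPa: Δp = 105 hPa = 10500 Pa, q̄ = 0.0136 kg/kg → 0.0136 × 10500 / 9.8 = 14.57 mm
Layer 900–830 hPa: Δp = 70 hPa = 7000 Pa, q̄ = 0.00961 kg/kg → 0.00961 × 7000 / 9.8 = 6.86 mm
Layer 830–700 hPa: Δp = 130 hPa = 13000 Pa, q̄ = 0.00757 kg/kg → 0.00757 × 13000 / 9.8 = 10.04 mm
Layer 700–400 hPa: Δp = 300 hPa = 30000 Pa, q̄ = 0.00292 kg/kg → 0.00292 × 30000 / 9.8 = 8.94 mm
PW = 14.57 + 6.86 + 10.04 + 8.94 = 40.41 ≈ 40.4 mm.

PW ≈ 40.4 mm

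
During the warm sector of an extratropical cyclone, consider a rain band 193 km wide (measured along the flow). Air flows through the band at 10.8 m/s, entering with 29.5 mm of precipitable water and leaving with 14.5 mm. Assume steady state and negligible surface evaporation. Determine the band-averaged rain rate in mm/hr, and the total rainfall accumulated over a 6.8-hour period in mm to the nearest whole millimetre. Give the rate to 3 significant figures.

Column moisture flux per unit crosswind length is F = V × PW.
Inflow: F_in = 10.8 × 29.5 = 318.6 mm·m/s
Outflow: F_out = 10.8 × 14.5 = 156.6 mm·m/s
Steady-state rate R = (F_in − F_out)/L = (318.6 − 156.6) / 193000 m = 8.394e-04 mm/s.
R = 8.394e-04 × 3600 = 3.02 mm/hr.
Over 6.8 h: total = 3.02 × 6.8 = 20.536 ≈ 21 mm.

R ≈ 3.02 mm/hr; total ≈ 21 mm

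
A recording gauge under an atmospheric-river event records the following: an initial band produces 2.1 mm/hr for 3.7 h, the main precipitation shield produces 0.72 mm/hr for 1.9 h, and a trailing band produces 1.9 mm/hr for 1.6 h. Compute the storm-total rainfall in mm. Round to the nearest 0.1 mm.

Total = Σ Rᵢ Δtᵢ = 2.1 × 3.7 + 0.72 × 1.9 + 1.9 × 1.6
      = 7.77 + 1.368 + 3.04 = 12.2 mm.

total ≈ 12.2 mm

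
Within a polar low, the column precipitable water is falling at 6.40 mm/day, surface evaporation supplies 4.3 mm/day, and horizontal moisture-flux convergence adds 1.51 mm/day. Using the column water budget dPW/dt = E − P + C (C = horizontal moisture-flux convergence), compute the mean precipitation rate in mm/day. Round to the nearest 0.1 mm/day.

dPW/dt = -6.40 mm/day.
P = E + C − dPW/dt = 4.3 + (1.51) − (-6.40) = 12.2 mm/day.

P ≈ 12.2 mm/day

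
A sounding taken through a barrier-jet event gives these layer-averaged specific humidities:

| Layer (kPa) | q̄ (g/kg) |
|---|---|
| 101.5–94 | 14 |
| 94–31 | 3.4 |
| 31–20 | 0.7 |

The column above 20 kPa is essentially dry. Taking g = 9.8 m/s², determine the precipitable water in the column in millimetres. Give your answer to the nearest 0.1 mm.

Precipitable water is the column-integrated vapour mass per unit area: PW = (1/g) Σ q̄ Δp, with q in kg/kg and Δp in Pa (1 kg/m² of water = 1 mm).
Layer 101.5–94 kPa: Δp = 75 hPa = 7500 Pa, q̄ = 0.014 kg/kg → 0.014 × 7500 / 9.8 = 10.71 mm
Layer 94–31 kPa: Δp = 630 hPa = 63000 Pa, q̄ = 0.0034 kg/kg → 0.0034 × 63000 / 9.8 = 21.86 mm
Layer 31–20 kPa: Δp = 110 hPa = 11000 Pa, q̄ = 0.0007 kg/kg → 0.0007 × 11000 / 9.8 = 0.79 mm
PW = 10.71 + 21.86 + 0.79 = 33.36 ≈ 33.4 mm.

PW ≈ 33.4 mm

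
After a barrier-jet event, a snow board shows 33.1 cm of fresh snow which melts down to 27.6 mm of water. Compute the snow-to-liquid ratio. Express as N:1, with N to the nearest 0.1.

ratio ≈ 12.0

Ratio = snow depth / SWE = 331 mm / 27.6 mm = 12.0, i.e. 12.0:1.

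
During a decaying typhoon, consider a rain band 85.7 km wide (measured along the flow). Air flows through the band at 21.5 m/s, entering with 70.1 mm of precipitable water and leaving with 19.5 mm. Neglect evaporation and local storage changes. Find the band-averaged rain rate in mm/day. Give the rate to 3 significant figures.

Column moisture flux per unit crosswind length is F = V × PW.
Inflow: F_in = 21.5 × 70.1 = 1507.15 mm·m/s
Outflow: F_out = 21.5 × 19.5 = 419.25 mm·m/s
Steady-state rate R = (F_in − F_out)/L = (1507.15 − 419.25) / 85700 m = 1.269e-02 mm/s.
R = 1.269e-02 × 3600 × 24 = 1100 mm/day.

R ≈ 1100 mm/day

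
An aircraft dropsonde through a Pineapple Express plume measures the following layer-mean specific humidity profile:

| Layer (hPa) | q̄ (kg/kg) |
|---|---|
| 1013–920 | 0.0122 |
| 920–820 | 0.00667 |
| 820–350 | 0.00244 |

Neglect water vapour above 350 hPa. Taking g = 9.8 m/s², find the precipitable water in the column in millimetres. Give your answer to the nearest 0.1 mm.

PW ≈ 30.1 mm

Precipitable water is the column-integrated vapour mass per unit area: PW = (1/g) Σ q̄ Δp, with q in kg/kg and Δp in Pa (1 kg/m² of water = 1 mm).
Layer 1013–920 hPa: Δp = 93 hPa = 9300 Pa, q̄ = 0.0122 kg/kg → 0.0122 × 9300 / 9.8 = 11.58 mm
Layer 920–820 hPa: Δp = 100 hPa = 10000 Pa, q̄ = 0.00667 kg/kg → 0.00667 × 10000 / 9.8 = 6.81 mm
Layer 820–350 hPa: Δp = 470 hPa = 47000 Pa, q̄ = 0.00244 kg/kg → 0.00244 × 47000 / 9.8 = 11.70 mm
PW = 11.58 + 6.81 + 11.70 = 30.09 ≈ 30.1 mm.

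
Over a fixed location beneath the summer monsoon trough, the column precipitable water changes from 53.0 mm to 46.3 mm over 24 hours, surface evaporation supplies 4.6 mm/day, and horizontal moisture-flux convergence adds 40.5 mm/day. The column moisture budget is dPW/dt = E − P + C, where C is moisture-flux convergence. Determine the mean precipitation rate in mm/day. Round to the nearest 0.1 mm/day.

dPW/dt = (46.3 − 53.0) mm / (24/24 day) = -6.700 mm/day.
P = E + C − dPW/dt = 4.6 + (40.5) − (-6.700) = 51.8 mm/day.

P ≈ 51.8 mm/day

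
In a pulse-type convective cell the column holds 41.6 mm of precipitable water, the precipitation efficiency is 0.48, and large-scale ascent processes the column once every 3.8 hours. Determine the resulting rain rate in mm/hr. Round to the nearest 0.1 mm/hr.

Each overturning extracts ε × PW = 0.48 × 41.6 = 19.968 mm.
Rate = ε·PW / τ = 19.968 / 3.8 h = 5.3 mm/hr.

R ≈ 5.3 mm/hr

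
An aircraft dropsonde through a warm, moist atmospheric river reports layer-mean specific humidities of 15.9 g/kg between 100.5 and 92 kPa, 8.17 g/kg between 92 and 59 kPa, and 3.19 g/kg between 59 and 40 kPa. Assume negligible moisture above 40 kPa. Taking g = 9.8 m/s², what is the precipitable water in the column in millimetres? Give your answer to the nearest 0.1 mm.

PW ≈ 47.5 mm

Precipitable water is the column-integrated vapour mass per unit area: PW = (1/g) Σ q̄ Δp, with q in kg/kg and Δp in Pa (1 kg/m² of water = 1 mm).
Layer 100.5–92 kPa: Δp = 85 hPa = 8500 Pa, q̄ = 0.0159 kg/kg → 0.0159 × 8500 / 9.8 = 13.79 mm
Layer 92–59 kPa: Δp = 330 hPa = 33000 Pa, q̄ = 0.00817 kg/kg → 0.00817 × 33000 / 9.8 = 27.51 mm
Layer 59–40 kPa: Δp = 190 hPa = 19000 Pa, q̄ = 0.00319 kg/kg → 0.00319 × 19000 / 9.8 = 6.18 mm
PW = 13.79 + 27.51 + 6.18 = 47.48 ≈ 47.5 mm.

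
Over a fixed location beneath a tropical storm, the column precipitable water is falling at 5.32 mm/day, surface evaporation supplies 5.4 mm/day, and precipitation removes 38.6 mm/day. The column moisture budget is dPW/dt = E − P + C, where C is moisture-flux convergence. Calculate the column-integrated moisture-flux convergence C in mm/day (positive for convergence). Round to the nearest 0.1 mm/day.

dPW/dt = -5.32 mm/day.
C = dPW/dt − E + P = (-5.32) − 5.4 + 38.6 = 27.9 mm/day.

C ≈ 27.9 mm/day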